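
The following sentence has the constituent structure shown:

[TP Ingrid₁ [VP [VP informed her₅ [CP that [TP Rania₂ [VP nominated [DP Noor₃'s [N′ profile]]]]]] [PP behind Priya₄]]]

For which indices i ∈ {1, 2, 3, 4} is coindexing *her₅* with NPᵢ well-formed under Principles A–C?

{4}

*her* is a pronoun, so Principle B applies: it must be free in its binding domain.
Binding domain of *her₅*: the matrix TP, whose subject is Ingrid₁.
*Ingrid₁* c-commands the pronoun within its binding domain → coindexation would violate Principle B.
*Rania₂*: the pronoun c-commands this R-expression → coindexation would violate Principle C on *Rania₂*.
*Noor₃*: the pronoun c-commands this R-expression → coindexation would violate Principle C on *Noor₃*.
*Priya₄* and the pronoun do not c-command one another → neither Principle B nor Principle C is at stake; coindexation permitted.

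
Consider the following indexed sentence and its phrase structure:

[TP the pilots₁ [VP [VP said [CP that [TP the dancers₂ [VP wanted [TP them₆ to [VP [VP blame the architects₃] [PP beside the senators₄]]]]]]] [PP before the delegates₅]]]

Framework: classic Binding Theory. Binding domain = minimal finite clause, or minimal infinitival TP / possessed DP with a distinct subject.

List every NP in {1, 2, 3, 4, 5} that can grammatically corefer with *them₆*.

{1, 5}

*them* is a pronoun, so Principle B applies: it must be free in its binding domain.
Binding domain of *them₆*: the embedded TP, whose subject is the dancers₂.
*the pilots₁* c-commands the pronoun but from outside its binding domain, and is not c-commanded by it → coindexation permitted.
*the dancers₂* c-commands the pronoun within its binding domain → coindexation would violate Principle B.
*the architects₃*: the pronoun c-commands this R-expression → coindexation would violate Principle C on *the architects₃*.
*the senators₄*: the pronoun c-commands this R-expression → coindexation would violate Principle C on *the senators₄*.
*the delegates₅* and the pronoun do not c-command one another → neither Principle B nor Principle C is at stake; coindexation permitted.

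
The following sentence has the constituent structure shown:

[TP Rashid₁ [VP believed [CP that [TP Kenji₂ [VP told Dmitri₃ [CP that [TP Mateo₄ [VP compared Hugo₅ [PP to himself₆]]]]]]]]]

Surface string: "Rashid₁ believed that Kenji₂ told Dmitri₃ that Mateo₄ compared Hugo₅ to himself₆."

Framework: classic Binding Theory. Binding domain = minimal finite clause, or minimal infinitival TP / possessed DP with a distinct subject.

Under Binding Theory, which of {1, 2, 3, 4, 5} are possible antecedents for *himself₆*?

{4, 5}

*himself* is an anaphor, so Principle A applies: it must be bound in its binding domain.
Binding domain of *himself₆*: the embedded TP, whose subject is Mateo₄.
*Rashid₁* c-commands the anaphor but is outside its binding domain → cannot satisfy Principle A.
*Kenji₂* c-commands the anaphor but is outside its binding domain → cannot satisfy Principle A.
*Dmitri₃* c-commands the anaphor but is outside its binding domain → cannot satisfy Principle A.
*Mateo₄* c-commands the anaphor within its binding domain → licit binder.
*Hugo₅* c-commands the anaphor within its binding domain → licit binder.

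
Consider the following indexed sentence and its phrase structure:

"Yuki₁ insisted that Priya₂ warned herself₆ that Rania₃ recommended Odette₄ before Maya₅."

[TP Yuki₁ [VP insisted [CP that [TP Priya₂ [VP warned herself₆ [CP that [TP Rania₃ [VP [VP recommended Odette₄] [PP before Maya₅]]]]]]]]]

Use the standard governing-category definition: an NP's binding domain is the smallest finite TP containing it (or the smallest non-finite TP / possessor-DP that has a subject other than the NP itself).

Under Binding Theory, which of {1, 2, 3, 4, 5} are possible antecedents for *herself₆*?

*herself* is an anaphor, so Principle A applies: it must be bound in its binding domain.
Binding domain of *herself₆*: the embedded TP, whose subject is Priya₂.
*Yuki₁* c-commands the anaphor but is outside its binding domain → cannot satisfy Principle A.
*Priya₂* c-commands the anaphor within its binding domain → licit binder.
*Rania₃* does not c-command the anaphor → cannot bind it.
*Odette₄* does not c-command the anaphor → cannot bind it.
*Maya₅* does not c-command the anaphor → cannot bind it.

{2}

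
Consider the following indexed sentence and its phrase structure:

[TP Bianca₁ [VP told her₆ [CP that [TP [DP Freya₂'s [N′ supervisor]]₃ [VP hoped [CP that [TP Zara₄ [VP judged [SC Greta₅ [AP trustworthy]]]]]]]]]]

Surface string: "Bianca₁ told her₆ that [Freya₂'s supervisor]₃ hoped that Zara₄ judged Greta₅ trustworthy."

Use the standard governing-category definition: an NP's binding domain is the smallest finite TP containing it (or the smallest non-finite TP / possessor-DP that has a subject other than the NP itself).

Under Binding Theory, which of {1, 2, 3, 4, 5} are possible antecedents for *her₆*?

*her* is a pronoun, so Principle B applies: it must be free in its binding domain.
Binding domain of *her₆*: the matrix TP, whose subject is Bianca₁.
*Bianca₁* c-commands the pronoun within its binding domain → coindexation would violate Principle B.
*Freya₂*: the pronoun c-commands this R-expression → coindexation would violate Principle C on *Freya₂*.
*[Freya₂'s supervisor]₃*: the pronoun c-commands this R-expression → coindexation would violate Principle C on *[Freya₂'s supervisor]₃*.
*Zara₄*: the pronoun c-commands this R-expression → coindexation would violate Principle C on *Zara₄*.
*Greta₅*: the pronoun c-commands this R-expression → coindexation would violate Principle C on *Greta₅*.

none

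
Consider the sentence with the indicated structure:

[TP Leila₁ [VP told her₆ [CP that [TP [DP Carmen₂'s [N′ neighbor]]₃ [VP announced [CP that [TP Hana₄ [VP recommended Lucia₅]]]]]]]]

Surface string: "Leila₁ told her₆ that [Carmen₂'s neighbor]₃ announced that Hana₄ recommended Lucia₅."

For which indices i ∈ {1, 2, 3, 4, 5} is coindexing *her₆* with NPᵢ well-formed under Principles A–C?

none

*her* is a pronoun, so Principle B applies: it must be free in its binding domain.
Binding domain of *her₆*: the matrix TP, whose subject is Leila₁.
*Leila₁* c-commands the pronoun within its binding domain → coindexation would violate Principle B.
*Carmen₂*: the pronoun c-commands this R-expression → coindexation would violate Principle C on *Carmen₂*.
*[Carmen₂'s neighbor]₃*: the pronoun c-commands this R-expression → coindexation would violate Principle C on *[Carmen₂'s neighbor]₃*.
*Hana₄*: the pronoun c-commands this R-expression → coindexation would violate Principle C on *Hana₄*.
*Lucia₅*: the pronoun c-commands this R-expression → coindexation would violate Principle C on *Lucia₅*.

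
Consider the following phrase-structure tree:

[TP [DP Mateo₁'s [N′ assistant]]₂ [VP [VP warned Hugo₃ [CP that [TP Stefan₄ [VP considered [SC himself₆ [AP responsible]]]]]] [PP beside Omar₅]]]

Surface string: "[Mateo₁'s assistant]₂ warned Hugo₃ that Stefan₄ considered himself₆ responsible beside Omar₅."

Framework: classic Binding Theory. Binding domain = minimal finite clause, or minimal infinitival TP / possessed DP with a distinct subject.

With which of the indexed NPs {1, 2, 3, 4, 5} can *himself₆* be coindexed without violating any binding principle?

*himself* is an anaphor, so Principle A applies: it must be bound in its binding domain.
Binding domain of *himself₆*: the embedded TP, whose subject is Stefan₄.
*Mateo₁* does not c-command the anaphor → cannot bind it.
*[Mateo₁'s assistant]₂* c-commands the anaphor but is outside its binding domain → cannot satisfy Principle A.
*Hugo₃* c-commands the anaphor but is outside its binding domain → cannot satisfy Principle A.
*Stefan₄* c-commands the anaphor within its binding domain → licit binder.
*Omar₅* does not c-command the anaphor → cannot bind it.

{4}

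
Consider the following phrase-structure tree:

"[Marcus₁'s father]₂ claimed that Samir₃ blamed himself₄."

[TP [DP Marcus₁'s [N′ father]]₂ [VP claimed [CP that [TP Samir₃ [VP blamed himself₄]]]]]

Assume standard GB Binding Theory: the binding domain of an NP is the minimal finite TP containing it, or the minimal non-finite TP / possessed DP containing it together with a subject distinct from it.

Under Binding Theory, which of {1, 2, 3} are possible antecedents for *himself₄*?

{3}

*himself* is an anaphor, so Principle A applies: it must be bound in its binding domain.
Binding domain of *himself₄*: the embedded TP, whose subject is Samir₃.
*Marcus₁* does not c-command the anaphor → cannot bind it.
*[Marcus₁'s father]₂* c-commands the anaphor but is outside its binding domain → cannot satisfy Principle A.
*Samir₃* c-commands the anaphor within its binding domain → licit binder.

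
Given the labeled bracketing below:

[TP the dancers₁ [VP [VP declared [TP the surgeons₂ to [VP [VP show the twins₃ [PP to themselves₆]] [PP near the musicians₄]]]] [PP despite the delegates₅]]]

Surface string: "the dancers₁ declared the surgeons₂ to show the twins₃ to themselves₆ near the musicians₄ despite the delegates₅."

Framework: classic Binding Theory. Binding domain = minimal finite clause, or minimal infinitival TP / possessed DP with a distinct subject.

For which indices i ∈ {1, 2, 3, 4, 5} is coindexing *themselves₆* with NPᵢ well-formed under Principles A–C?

{2, 3}

*themselves* is an anaphor, so Principle A applies: it must be bound in its binding domain.
Binding domain of *themselves₆*: the embedded TP, whose subject is the surgeons₂.
*the dancers₁* c-commands the anaphor but is outside its binding domain → cannot satisfy Principle A.
*the surgeons₂* c-commands the anaphor within its binding domain → licit binder.
*the twins₃* c-commands the anaphor within its binding domain → licit binder.
*the musicians₄* does not c-command the anaphor → cannot bind it.
*the delegates₅* does not c-command the anaphor → cannot bind it.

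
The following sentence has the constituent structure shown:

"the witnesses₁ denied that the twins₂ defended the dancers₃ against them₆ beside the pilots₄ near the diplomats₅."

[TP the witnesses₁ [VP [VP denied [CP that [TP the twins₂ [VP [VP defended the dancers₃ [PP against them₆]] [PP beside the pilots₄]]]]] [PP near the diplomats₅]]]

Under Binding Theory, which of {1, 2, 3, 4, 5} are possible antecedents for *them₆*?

{1, 4, 5}

*them* is a pronoun, so Principle B applies: it must be free in its binding domain.
Binding domain of *them₆*: the embedded TP, whose subject is the twins₂.
*the witnesses₁* c-commands the pronoun but from outside its binding domain, and is not c-commanded by it → coindexation permitted.
*the twins₂* c-commands the pronoun within its binding domain → coindexation would violate Principle B.
*the dancers₃* c-commands the pronoun within its binding domain → coindexation would violate Principle B.
*the pilots₄* and the pronoun do not c-command one another → neither Principle B nor Principle C is at stake; coindexation permitted.
*the diplomats₅* and the pronoun do not c-command one another → neither Principle B nor Principle C is at stake; coindexation permitted.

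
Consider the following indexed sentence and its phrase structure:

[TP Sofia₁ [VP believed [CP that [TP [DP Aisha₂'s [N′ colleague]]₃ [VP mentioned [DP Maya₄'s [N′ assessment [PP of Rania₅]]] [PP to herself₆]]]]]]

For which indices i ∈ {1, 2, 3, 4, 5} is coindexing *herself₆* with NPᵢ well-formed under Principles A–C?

*herself* is an anaphor, so Principle A applies: it must be bound in its binding domain.
Binding domain of *herself₆*: the embedded TP, whose subject is [Aisha₂'s colleague]₃.
*Sofia₁* c-commands the anaphor but is outside its binding domain → cannot satisfy Principle A.
*Aisha₂* does not c-command the anaphor → cannot bind it.
*[Aisha₂'s colleague]₃* c-commands the anaphor within its binding domain → licit binder.
*Maya₄* does not c-command the anaphor → cannot bind it.
*Rania₅* does not c-command the anaphor → cannot bind it.

{3}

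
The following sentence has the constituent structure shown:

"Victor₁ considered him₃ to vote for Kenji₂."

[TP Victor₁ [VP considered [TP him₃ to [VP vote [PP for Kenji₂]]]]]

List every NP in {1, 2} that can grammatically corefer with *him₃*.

none

*him* is a pronoun, so Principle B applies: it must be free in its binding domain.
Binding domain of *him₃*: the matrix TP, whose subject is Victor₁.
*Victor₁* c-commands the pronoun within its binding domain → coindexation would violate Principle B.
*Kenji₂*: the pronoun c-commands this R-expression → coindexation would violate Principle C on *Kenji₂*.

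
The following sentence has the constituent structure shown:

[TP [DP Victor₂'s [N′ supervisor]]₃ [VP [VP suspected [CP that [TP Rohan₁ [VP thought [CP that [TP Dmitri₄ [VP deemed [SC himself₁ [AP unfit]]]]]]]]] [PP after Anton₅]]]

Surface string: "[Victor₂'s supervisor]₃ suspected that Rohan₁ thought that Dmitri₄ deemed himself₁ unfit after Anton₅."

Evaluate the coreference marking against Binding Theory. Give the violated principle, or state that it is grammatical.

Principle A

The two coindexed NPs are *Rohan₁* and *himself₁*.
*himself₁* is an anaphor. Principle A requires it to be bound within its binding domain — the embedded TP, whose subject is Dmitri₄.
Within that domain it is c-commanded by *Dmitri₄*, which does not share its index.
*Rohan₁* does c-command the anaphor, but from outside its binding domain.
The anaphor is unbound in its domain → Principle A violation.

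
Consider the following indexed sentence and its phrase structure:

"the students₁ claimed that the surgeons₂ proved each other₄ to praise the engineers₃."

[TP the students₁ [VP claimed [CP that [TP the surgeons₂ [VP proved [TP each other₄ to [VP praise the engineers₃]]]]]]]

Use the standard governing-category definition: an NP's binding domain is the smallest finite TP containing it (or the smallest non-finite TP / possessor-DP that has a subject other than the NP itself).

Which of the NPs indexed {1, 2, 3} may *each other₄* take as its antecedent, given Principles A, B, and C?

{2}

*each other* is an anaphor, so Principle A applies: it must be bound in its binding domain.
Binding domain of *each other₄*: the embedded TP, whose subject is the surgeons₂.
*the students₁* c-commands the anaphor but is outside its binding domain → cannot satisfy Principle A.
*the surgeons₂* c-commands the anaphor within its binding domain → licit binder.
*the engineers₃* does not c-command the anaphor → cannot bind it.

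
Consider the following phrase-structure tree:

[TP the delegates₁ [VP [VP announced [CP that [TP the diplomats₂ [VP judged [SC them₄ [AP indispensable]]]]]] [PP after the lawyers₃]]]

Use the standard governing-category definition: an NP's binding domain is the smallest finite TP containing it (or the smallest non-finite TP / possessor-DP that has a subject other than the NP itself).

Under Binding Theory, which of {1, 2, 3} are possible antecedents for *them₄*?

*them* is a pronoun, so Principle B applies: it must be free in its binding domain.
Binding domain of *them₄*: the embedded TP, whose subject is the diplomats₂.
*the delegates₁* c-commands the pronoun but from outside its binding domain, and is not c-commanded by it → coindexation permitted.
*the diplomats₂* c-commands the pronoun within its binding domain → coindexation would violate Principle B.
*the lawyers₃* and the pronoun do not c-command one another → neither Principle B nor Principle C is at stake; coindexation permitted.

{1, 3}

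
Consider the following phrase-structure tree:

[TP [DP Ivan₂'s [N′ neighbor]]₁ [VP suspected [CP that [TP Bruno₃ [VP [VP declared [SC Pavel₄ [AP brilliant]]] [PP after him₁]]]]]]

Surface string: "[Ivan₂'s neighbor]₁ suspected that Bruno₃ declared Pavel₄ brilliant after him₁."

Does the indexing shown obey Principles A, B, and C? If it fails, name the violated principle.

grammatical

The two coindexed NPs are *[Ivan₂'s neighbor]₁* and *him₁*.
*him₁* is a pronoun; its binding domain is the embedded TP, whose subject is Bruno₃. Within that domain it is c-commanded only by *Bruno₃*, which carries a different index — the pronoun is free locally, so Principle B holds.
*[Ivan₂'s neighbor]₁* is an R-expression; *him₁* does not c-command it, and no other NP shares its index, so Principle C is satisfied.
All principles are respected.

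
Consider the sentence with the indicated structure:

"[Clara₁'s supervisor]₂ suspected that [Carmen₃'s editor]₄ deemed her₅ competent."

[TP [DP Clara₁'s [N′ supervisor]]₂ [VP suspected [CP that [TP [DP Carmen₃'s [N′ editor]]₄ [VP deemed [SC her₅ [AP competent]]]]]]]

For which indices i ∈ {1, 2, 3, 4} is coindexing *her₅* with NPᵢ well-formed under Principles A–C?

*her* is a pronoun, so Principle B applies: it must be free in its binding domain.
Binding domain of *her₅*: the embedded TP, whose subject is [Carmen₃'s editor]₄.
*Clara₁* and the pronoun do not c-command one another → neither Principle B nor Principle C is at stake; coindexation permitted.
*[Clara₁'s supervisor]₂* c-commands the pronoun but from outside its binding domain, and is not c-commanded by it → coindexation permitted.
*Carmen₃* and the pronoun do not c-command one another → neither Principle B nor Principle C is at stake; coindexation permitted.
*[Carmen₃'s editor]₄* c-commands the pronoun within its binding domain → coindexation would violate Principle B.

{1, 2, 3}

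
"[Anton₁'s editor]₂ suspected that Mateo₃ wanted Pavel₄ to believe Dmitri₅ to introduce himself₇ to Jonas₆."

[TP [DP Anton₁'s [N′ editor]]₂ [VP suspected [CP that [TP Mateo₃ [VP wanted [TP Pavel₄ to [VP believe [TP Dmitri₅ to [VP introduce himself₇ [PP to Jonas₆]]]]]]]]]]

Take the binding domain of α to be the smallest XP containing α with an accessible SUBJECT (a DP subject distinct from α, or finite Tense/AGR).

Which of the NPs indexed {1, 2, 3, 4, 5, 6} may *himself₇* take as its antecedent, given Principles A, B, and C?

*himself* is an anaphor, so Principle A applies: it must be bound in its binding domain.
Binding domain of *himself₇*: the embedded TP, whose subject is Dmitri₅.
*Anton₁* does not c-command the anaphor → cannot bind it.
*[Anton₁'s editor]₂* c-commands the anaphor but is outside its binding domain → cannot satisfy Principle A.
*Mateo₃* c-commands the anaphor but is outside its binding domain → cannot satisfy Principle A.
*Pavel₄* c-commands the anaphor but is outside its binding domain → cannot satisfy Principle A.
*Dmitri₅* c-commands the anaphor within its binding domain → licit binder.
*Jonas₆* does not c-command the anaphor → cannot bind it.

{5}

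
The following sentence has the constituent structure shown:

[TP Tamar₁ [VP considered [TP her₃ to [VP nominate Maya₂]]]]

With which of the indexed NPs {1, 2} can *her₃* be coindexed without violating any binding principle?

*her* is a pronoun, so Principle B applies: it must be free in its binding domain.
Binding domain of *her₃*: the matrix TP, whose subject is Tamar₁.
*Tamar₁* c-commands the pronoun within its binding domain → coindexation would violate Principle B.
*Maya₂*: the pronoun c-commands this R-expression → coindexation would violate Principle C on *Maya₂*.

none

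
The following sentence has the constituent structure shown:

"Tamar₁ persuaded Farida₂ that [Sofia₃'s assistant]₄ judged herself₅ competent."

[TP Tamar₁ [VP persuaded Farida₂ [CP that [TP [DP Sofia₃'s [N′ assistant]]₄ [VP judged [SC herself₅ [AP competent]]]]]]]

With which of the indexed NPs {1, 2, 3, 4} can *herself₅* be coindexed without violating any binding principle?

*herself* is an anaphor, so Principle A applies: it must be bound in its binding domain.
Binding domain of *herself₅*: the embedded TP, whose subject is [Sofia₃'s assistant]₄.
*Tamar₁* c-commands the anaphor but is outside its binding domain → cannot satisfy Principle A.
*Farida₂* c-commands the anaphor but is outside its binding domain → cannot satisfy Principle A.
*Sofia₃* does not c-command the anaphor → cannot bind it.
*[Sofia₃'s assistant]₄* c-commands the anaphor within its binding domain → licit binder.

{4}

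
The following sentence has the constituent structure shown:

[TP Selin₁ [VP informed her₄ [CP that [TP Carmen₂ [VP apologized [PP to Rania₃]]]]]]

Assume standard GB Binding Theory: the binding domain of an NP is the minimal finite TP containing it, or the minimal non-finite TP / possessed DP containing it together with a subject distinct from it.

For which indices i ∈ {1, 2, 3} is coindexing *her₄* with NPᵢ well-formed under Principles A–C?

*her* is a pronoun, so Principle B applies: it must be free in its binding domain.
Binding domain of *her₄*: the matrix TP, whose subject is Selin₁.
*Selin₁* c-commands the pronoun within its binding domain → coindexation would violate Principle B.
*Carmen₂*: the pronoun c-commands this R-expression → coindexation would violate Principle C on *Carmen₂*.
*Rania₃*: the pronoun c-commands this R-expression → coindexation would violate Principle C on *Rania₃*.

none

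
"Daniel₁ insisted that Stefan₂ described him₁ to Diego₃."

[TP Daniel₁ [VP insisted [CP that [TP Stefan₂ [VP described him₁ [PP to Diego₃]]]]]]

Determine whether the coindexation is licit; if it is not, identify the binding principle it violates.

grammatical

The two coindexed NPs are *Daniel₁* and *him₁*.
*him₁* is a pronoun; its binding domain is the embedded TP, whose subject is Stefan₂. Within that domain it is c-commanded only by *Stefan₂*, which carries a different index — the pronoun is free locally, so Principle B holds.
*Daniel₁* is an R-expression; *him₁* does not c-command it, and no other NP shares its index, so Principle C is satisfied.
All principles are respected.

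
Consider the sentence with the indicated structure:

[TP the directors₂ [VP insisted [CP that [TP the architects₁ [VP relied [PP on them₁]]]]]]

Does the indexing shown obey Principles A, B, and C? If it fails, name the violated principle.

The two coindexed NPs are *the architects₁* and *them₁*.
*them₁* is a pronoun. Its binding domain is the embedded TP, whose subject is the architects₁.
*the architects₁* c-commands it within that domain and carries the same index.
The pronoun is locally bound → Principle B violation.

Principle B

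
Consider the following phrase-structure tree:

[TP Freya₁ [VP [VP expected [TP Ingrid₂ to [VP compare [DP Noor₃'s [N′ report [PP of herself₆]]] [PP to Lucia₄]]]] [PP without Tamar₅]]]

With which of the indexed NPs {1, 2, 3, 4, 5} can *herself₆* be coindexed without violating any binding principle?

*herself* is an anaphor, so Principle A applies: it must be bound in its binding domain.
Binding domain of *herself₆*: the possessed DP, whose subject is Noor₃.
*Freya₁* c-commands the anaphor but is outside its binding domain → cannot satisfy Principle A.
*Ingrid₂* c-commands the anaphor but is outside its binding domain → cannot satisfy Principle A.
*Noor₃* c-commands the anaphor within its binding domain → licit binder.
*Lucia₄* does not c-command the anaphor → cannot bind it.
*Tamar₅* does not c-command the anaphor → cannot bind it.

{3}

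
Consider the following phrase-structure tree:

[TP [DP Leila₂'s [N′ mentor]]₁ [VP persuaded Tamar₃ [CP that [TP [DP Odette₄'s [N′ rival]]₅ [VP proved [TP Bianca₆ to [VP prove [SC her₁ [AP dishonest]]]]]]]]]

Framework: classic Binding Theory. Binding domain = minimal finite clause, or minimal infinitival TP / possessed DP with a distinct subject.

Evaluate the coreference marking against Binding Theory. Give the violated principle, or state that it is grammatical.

grammatical

The two coindexed NPs are *[Leila₂'s mentor]₁* and *her₁*.
*her₁* is a pronoun; its binding domain is the embedded TP, whose subject is Bianca₆. Within that domain it is c-commanded only by *Bianca₆*, which carries a different index — the pronoun is free locally, so Principle B holds.
*[Leila₂'s mentor]₁* is an R-expression; *her₁* does not c-command it, and no other NP shares its index, so Principle C is satisfied.
All principles are respected.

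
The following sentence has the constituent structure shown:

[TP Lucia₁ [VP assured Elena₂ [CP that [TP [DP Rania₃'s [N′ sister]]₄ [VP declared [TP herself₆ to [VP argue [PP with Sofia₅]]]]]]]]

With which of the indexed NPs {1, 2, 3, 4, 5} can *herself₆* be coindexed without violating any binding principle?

{4}

*herself* is an anaphor, so Principle A applies: it must be bound in its binding domain.
Binding domain of *herself₆*: the embedded TP, whose subject is [Rania₃'s sister]₄.
*Lucia₁* c-commands the anaphor but is outside its binding domain → cannot satisfy Principle A.
*Elena₂* c-commands the anaphor but is outside its binding domain → cannot satisfy Principle A.
*Rania₃* does not c-command the anaphor → cannot bind it.
*[Rania₃'s sister]₄* c-commands the anaphor within its binding domain → licit binder.
*Sofia₅* does not c-command the anaphor → cannot bind it.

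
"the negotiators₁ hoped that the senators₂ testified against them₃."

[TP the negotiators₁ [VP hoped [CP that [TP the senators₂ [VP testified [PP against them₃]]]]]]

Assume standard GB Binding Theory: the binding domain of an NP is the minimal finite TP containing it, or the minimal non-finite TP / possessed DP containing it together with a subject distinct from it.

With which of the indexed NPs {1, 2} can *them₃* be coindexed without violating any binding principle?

{1}

*them* is a pronoun, so Principle B applies: it must be free in its binding domain.
Binding domain of *them₃*: the embedded TP, whose subject is the senators₂.
*the negotiators₁* c-commands the pronoun but from outside its binding domain, and is not c-commanded by it → coindexation permitted.
*the senators₂* c-commands the pronoun within its binding domain → coindexation would violate Principle B.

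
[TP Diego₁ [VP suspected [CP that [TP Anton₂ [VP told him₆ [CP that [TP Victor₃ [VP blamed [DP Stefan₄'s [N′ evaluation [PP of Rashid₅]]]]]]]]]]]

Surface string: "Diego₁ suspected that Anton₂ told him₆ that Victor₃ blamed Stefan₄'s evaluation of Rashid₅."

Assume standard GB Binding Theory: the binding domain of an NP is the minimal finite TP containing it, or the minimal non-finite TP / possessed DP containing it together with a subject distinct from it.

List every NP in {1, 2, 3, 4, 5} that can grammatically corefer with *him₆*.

*him* is a pronoun, so Principle B applies: it must be free in its binding domain.
Binding domain of *him₆*: the embedded TP, whose subject is Anton₂.
*Diego₁* c-commands the pronoun but from outside its binding domain, and is not c-commanded by it → coindexation permitted.
*Anton₂* c-commands the pronoun within its binding domain → coindexation would violate Principle B.
*Victor₃*: the pronoun c-commands this R-expression → coindexation would violate Principle C on *Victor₃*.
*Stefan₄*: the pronoun c-commands this R-expression → coindexation would violate Principle C on *Stefan₄*.
*Rashid₅*: the pronoun c-commands this R-expression → coindexation would violate Principle C on *Rashid₅*.

{1}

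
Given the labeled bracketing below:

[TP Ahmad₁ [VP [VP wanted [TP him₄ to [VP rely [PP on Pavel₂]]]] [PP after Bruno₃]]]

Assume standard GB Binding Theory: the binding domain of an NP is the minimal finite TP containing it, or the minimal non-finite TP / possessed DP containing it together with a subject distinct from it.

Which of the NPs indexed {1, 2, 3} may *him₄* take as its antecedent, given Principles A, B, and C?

*him* is a pronoun, so Principle B applies: it must be free in its binding domain.
Binding domain of *him₄*: the matrix TP, whose subject is Ahmad₁.
*Ahmad₁* c-commands the pronoun within its binding domain → coindexation would violate Principle B.
*Pavel₂*: the pronoun c-commands this R-expression → coindexation would violate Principle C on *Pavel₂*.
*Bruno₃* and the pronoun do not c-command one another → neither Principle B nor Principle C is at stake; coindexation permitted.

{3}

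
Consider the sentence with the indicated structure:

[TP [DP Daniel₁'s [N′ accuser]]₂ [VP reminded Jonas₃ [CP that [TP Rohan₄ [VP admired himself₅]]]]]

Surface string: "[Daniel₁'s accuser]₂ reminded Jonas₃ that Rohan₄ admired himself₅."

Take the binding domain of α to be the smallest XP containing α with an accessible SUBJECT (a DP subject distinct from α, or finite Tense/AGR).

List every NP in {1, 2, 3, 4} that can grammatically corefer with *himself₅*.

*himself* is an anaphor, so Principle A applies: it must be bound in its binding domain.
Binding domain of *himself₅*: the embedded TP, whose subject is Rohan₄.
*Daniel₁* does not c-command the anaphor → cannot bind it.
*[Daniel₁'s accuser]₂* c-commands the anaphor but is outside its binding domain → cannot satisfy Principle A.
*Jonas₃* c-commands the anaphor but is outside its binding domain → cannot satisfy Principle A.
*Rohan₄* c-commands the anaphor within its binding domain → licit binder.

{4}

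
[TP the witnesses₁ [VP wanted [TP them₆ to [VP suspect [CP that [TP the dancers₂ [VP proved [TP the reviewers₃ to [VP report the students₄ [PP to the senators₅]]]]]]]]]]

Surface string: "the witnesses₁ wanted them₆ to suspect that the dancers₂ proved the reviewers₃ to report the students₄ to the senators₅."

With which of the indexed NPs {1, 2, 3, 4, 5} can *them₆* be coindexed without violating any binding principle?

none

*them* is a pronoun, so Principle B applies: it must be free in its binding domain.
Binding domain of *them₆*: the matrix TP, whose subject is the witnesses₁.
*the witnesses₁* c-commands the pronoun within its binding domain → coindexation would violate Principle B.
*the dancers₂*: the pronoun c-commands this R-expression → coindexation would violate Principle C on *the dancers₂*.
*the reviewers₃*: the pronoun c-commands this R-expression → coindexation would violate Principle C on *the reviewers₃*.
*the students₄*: the pronoun c-commands this R-expression → coindexation would violate Principle C on *the students₄*.
*the senators₅*: the pronoun c-commands this R-expression → coindexation would violate Principle C on *the senators₅*.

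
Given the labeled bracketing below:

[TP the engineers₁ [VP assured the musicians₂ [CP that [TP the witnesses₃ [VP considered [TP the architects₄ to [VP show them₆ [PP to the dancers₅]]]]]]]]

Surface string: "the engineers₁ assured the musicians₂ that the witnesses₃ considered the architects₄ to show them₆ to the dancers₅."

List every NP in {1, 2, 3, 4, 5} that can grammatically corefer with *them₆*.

*them* is a pronoun, so Principle B applies: it must be free in its binding domain.
Binding domain of *them₆*: the embedded TP, whose subject is the architects₄.
*the engineers₁* c-commands the pronoun but from outside its binding domain, and is not c-commanded by it → coindexation permitted.
*the musicians₂* c-commands the pronoun but from outside its binding domain, and is not c-commanded by it → coindexation permitted.
*the witnesses₃* c-commands the pronoun but from outside its binding domain, and is not c-commanded by it → coindexation permitted.
*the architects₄* c-commands the pronoun within its binding domain → coindexation would violate Principle B.
*the dancers₅*: the pronoun c-commands this R-expression → coindexation would violate Principle C on *the dancers₅*.

{1, 2, 3}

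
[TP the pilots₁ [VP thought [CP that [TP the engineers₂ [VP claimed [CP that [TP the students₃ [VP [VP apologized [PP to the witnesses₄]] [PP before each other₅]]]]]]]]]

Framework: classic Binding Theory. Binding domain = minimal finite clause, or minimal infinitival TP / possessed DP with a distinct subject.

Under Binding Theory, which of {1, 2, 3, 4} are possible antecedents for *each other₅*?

*each other* is an anaphor, so Principle A applies: it must be bound in its binding domain.
Binding domain of *each other₅*: the embedded TP, whose subject is the students₃.
*the pilots₁* c-commands the anaphor but is outside its binding domain → cannot satisfy Principle A.
*the engineers₂* c-commands the anaphor but is outside its binding domain → cannot satisfy Principle A.
*the students₃* c-commands the anaphor within its binding domain → licit binder.
*the witnesses₄* does not c-command the anaphor → cannot bind it.

{3}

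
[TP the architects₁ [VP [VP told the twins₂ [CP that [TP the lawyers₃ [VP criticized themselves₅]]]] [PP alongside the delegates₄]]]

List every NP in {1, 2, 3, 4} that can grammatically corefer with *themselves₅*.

{3}

*themselves* is an anaphor, so Principle A applies: it must be bound in its binding domain.
Binding domain of *themselves₅*: the embedded TP, whose subject is the lawyers₃.
*the architects₁* c-commands the anaphor but is outside its binding domain → cannot satisfy Principle A.
*the twins₂* c-commands the anaphor but is outside its binding domain → cannot satisfy Principle A.
*the lawyers₃* c-commands the anaphor within its binding domain → licit binder.
*the delegates₄* does not c-command the anaphor → cannot bind it.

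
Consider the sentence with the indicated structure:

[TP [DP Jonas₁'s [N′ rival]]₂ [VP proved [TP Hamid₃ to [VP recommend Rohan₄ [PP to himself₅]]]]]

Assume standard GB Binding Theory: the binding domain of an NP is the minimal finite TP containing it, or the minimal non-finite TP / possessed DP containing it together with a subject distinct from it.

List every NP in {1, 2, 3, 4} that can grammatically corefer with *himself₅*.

*himself* is an anaphor, so Principle A applies: it must be bound in its binding domain.
Binding domain of *himself₅*: the embedded TP, whose subject is Hamid₃.
*Jonas₁* does not c-command the anaphor → cannot bind it.
*[Jonas₁'s rival]₂* c-commands the anaphor but is outside its binding domain → cannot satisfy Principle A.
*Hamid₃* c-commands the anaphor within its binding domain → licit binder.
*Rohan₄* c-commands the anaphor within its binding domain → licit binder.

{3, 4}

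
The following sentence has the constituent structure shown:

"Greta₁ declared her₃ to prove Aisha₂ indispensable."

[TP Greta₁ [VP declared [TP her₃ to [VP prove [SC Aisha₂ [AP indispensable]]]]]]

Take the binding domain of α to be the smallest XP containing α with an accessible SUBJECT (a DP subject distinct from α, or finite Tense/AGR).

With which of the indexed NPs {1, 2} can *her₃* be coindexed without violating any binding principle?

*her* is a pronoun, so Principle B applies: it must be free in its binding domain.
Binding domain of *her₃*: the matrix TP, whose subject is Greta₁.
*Greta₁* c-commands the pronoun within its binding domain → coindexation would violate Principle B.
*Aisha₂*: the pronoun c-commands this R-expression → coindexation would violate Principle C on *Aisha₂*.

none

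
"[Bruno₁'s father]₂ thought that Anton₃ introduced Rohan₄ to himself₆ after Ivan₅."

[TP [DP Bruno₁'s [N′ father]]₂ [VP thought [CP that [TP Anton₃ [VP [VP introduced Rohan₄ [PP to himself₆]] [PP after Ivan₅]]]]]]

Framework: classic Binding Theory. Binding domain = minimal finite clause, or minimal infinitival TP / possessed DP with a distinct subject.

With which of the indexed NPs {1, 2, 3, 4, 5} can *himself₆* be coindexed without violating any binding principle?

*himself* is an anaphor, so Principle A applies: it must be bound in its binding domain.
Binding domain of *himself₆*: the embedded TP, whose subject is Anton₃.
*Bruno₁* does not c-command the anaphor → cannot bind it.
*[Bruno₁'s father]₂* c-commands the anaphor but is outside its binding domain → cannot satisfy Principle A.
*Anton₃* c-commands the anaphor within its binding domain → licit binder.
*Rohan₄* c-commands the anaphor within its binding domain → licit binder.
*Ivan₅* does not c-command the anaphor → cannot bind it.

{3, 4}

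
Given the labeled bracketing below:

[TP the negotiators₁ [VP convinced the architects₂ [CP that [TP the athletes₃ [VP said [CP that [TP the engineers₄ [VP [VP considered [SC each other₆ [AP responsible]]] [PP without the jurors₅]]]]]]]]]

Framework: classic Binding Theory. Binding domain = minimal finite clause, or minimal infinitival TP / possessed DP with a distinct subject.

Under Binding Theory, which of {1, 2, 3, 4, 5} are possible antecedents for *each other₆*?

*each other* is an anaphor, so Principle A applies: it must be bound in its binding domain.
Binding domain of *each other₆*: the embedded TP, whose subject is the engineers₄.
*the negotiators₁* c-commands the anaphor but is outside its binding domain → cannot satisfy Principle A.
*the architects₂* c-commands the anaphor but is outside its binding domain → cannot satisfy Principle A.
*the athletes₃* c-commands the anaphor but is outside its binding domain → cannot satisfy Principle A.
*the engineers₄* c-commands the anaphor within its binding domain → licit binder.
*the jurors₅* does not c-command the anaphor → cannot bind it.

{4}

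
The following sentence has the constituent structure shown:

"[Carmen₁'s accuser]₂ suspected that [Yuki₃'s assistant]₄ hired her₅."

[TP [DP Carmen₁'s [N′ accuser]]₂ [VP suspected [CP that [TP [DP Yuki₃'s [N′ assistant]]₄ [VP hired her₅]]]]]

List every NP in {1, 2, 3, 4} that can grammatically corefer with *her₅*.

*her* is a pronoun, so Principle B applies: it must be free in its binding domain.
Binding domain of *her₅*: the embedded TP, whose subject is [Yuki₃'s assistant]₄.
*Carmen₁* and the pronoun do not c-command one another → neither Principle B nor Principle C is at stake; coindexation permitted.
*[Carmen₁'s accuser]₂* c-commands the pronoun but from outside its binding domain, and is not c-commanded by it → coindexation permitted.
*Yuki₃* and the pronoun do not c-command one another → neither Principle B nor Principle C is at stake; coindexation permitted.
*[Yuki₃'s assistant]₄* c-commands the pronoun within its binding domain → coindexation would violate Principle B.

{1, 2, 3}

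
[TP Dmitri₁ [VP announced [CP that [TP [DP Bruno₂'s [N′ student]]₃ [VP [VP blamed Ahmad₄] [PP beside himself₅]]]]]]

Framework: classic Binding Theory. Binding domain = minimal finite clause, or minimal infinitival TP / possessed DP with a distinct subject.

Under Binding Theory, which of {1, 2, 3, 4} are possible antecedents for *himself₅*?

{3}

*himself* is an anaphor, so Principle A applies: it must be bound in its binding domain.
Binding domain of *himself₅*: the embedded TP, whose subject is [Bruno₂'s student]₃.
*Dmitri₁* c-commands the anaphor but is outside its binding domain → cannot satisfy Principle A.
*Bruno₂* does not c-command the anaphor → cannot bind it.
*[Bruno₂'s student]₃* c-commands the anaphor within its binding domain → licit binder.
*Ahmad₄* does not c-command the anaphor → cannot bind it.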